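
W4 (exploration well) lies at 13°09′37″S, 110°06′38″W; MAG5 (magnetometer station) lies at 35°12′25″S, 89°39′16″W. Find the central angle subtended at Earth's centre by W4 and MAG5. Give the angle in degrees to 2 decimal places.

28.75°

W4: φ = -13.16028°, λ = -110.11056°
MAG5: φ = -35.20694°, λ = -89.65444°
Δφ = -22.0467°,  Δλ = 20.4561°
a = sin²(Δφ/2) + cos φ₁ cos φ₂ sin²(Δλ/2) = 0.061646
c = 2·arcsin(√a) = 0.501823 rad = 28.7524°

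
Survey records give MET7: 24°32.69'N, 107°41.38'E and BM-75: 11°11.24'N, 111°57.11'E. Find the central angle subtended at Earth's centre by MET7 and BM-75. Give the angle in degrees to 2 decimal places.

MET7: φ = +24.54483°, λ = +107.68967°
BM-75: φ = +11.18733°, λ = +111.95183°
Δφ = -13.3575°,  Δλ = 4.2622°
a = sin²(Δφ/2) + cos φ₁ cos φ₂ sin²(Δλ/2) = 0.014760
c = 2·arcsin(√a) = 0.243585 rad = 13.9564°

13.96°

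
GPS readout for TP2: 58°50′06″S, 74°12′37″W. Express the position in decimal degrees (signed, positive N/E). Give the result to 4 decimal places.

lat: 58.8350° S → -58.8350°
lon: 74.2103° W → -74.2103°

-58.8350°, -74.2103°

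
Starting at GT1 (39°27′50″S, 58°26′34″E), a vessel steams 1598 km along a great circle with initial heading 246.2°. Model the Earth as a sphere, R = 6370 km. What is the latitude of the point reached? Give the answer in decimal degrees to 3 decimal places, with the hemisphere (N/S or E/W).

43.871°S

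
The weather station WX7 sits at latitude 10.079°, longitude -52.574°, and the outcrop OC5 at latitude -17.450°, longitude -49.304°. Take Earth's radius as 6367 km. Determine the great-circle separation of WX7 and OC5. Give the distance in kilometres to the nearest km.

Δφ = -27.5290°,  Δλ = 3.2700°
a = sin²(Δφ/2) + cos φ₁ cos φ₂ sin²(Δλ/2) = 0.057376
c = 2·arcsin(√a) = 0.483770 rad = 27.7180°
d = R·c = 6367 × 0.483770 = 3080.2 km

3080 km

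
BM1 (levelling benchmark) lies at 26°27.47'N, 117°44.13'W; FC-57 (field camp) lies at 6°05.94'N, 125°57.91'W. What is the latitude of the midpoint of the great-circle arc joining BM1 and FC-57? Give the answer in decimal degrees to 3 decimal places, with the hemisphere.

BM1: φ = +26.45783°, λ = -117.73550°
FC-57: φ = +6.09900°, λ = -125.96517°
Bx = cos φ₂ cos Δλ = 0.984100,  By = cos φ₂ sin Δλ = -0.142331
φₘ = atan2(sin φ₁ + sin φ₂, √((cos φ₁ + Bx)² + By²)) = 16.31814°
λₘ = λ₁ + atan2(By, cos φ₁ + Bx) = -122.06646°

16.318°N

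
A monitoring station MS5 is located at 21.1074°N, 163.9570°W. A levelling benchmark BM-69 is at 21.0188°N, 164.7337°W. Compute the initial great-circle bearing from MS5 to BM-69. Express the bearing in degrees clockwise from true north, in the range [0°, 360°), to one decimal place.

263.2°

Δλ = -0.7767°
y = sin Δλ · cos φ₂ = -0.012654
x = cos φ₁ sin φ₂ − sin φ₁ cos φ₂ cos Δλ = -0.001515
θ = atan2(y, x) = -96.8296° → 263.1704° (mod 360°)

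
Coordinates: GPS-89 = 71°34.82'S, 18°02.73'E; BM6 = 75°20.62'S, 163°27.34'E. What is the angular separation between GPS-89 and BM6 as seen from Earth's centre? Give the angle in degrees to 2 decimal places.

31.56°

GPS-89: φ = -71.58033°, λ = +18.04550°
BM6: φ = -75.34367°, λ = +163.45567°
Δφ = -3.7633°,  Δλ = 145.4102°
a = sin²(Δφ/2) + cos φ₁ cos φ₂ sin²(Δλ/2) = 0.073960
c = 2·arcsin(√a) = 0.550851 rad = 31.5615°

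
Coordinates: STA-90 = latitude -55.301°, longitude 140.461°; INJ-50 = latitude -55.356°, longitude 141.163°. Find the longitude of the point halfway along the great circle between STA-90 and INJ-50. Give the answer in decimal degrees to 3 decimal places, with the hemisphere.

Bx = cos φ₂ cos Δλ = 0.568433,  By = cos φ₂ sin Δλ = 0.006965
φₘ = atan2(sin φ₁ + sin φ₂, √((cos φ₁ + Bx)² + By²)) = -55.32900°
λₘ = λ₁ + atan2(By, cos φ₁ + Bx) = 140.81176°

140.812°E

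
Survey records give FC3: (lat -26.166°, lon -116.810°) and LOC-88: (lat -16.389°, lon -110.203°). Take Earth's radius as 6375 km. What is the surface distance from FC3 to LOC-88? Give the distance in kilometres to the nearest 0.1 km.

1284.9 km

Δφ = 9.7770°,  Δλ = 6.6070°
a = sin²(Δφ/2) + cos φ₁ cos φ₂ sin²(Δλ/2) = 0.010121
c = 2·arcsin(√a) = 0.201549 rad = 11.5479°
d = R·c = 6375 × 0.201549 = 1284.9 km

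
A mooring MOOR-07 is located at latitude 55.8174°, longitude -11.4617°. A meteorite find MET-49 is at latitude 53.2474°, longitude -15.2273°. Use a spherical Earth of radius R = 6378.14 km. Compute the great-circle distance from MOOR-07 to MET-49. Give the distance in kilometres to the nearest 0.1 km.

375.4 km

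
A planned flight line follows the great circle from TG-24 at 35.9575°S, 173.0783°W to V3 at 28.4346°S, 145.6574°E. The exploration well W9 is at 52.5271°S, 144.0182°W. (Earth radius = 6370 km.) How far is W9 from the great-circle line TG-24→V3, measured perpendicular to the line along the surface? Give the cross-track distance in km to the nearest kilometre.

δ₁₃ = central angle TG-24→W9 = 0.459039 rad  (haversine)
θ₁₃ = bearing TG-24→W9 = 138.169°,  θ₁₂ = bearing TG-24→V3 = 270.267°
dₓₜ = R·arcsin(sin δ₁₃ · sin(θ₁₃ − θ₁₂)) = 6370·arcsin(0.44309·sin(-132.098°)) = -2133.972 km
|dₓₜ| = 2133.972 km

2134 km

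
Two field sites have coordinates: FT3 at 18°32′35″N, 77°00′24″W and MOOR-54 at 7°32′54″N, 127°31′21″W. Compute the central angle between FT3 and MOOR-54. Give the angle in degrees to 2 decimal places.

50.25°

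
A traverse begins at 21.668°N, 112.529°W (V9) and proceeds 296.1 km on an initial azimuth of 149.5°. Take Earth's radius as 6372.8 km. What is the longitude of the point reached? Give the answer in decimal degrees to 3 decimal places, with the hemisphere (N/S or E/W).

111.097°W

δ = d/R = 296.1/6372.8 = 0.046463 rad
φ₂ = arcsin(sin φ₁ cos δ + cos φ₁ sin δ cos θ)
   = arcsin(0.36923·0.99892 + 0.92934·0.04645·-0.86163) = 19.36820°
λ₂ = λ₁ + atan2(sin θ sin δ cos φ₁, cos δ − sin φ₁ sin φ₂) = -111.09718°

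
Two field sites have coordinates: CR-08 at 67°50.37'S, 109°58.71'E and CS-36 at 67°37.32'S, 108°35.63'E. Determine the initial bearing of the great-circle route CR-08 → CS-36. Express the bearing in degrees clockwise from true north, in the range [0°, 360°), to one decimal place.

CR-08: φ = -67.83950°, λ = +109.97850°
CS-36: φ = -67.62200°, λ = +108.59383°
Δλ = -1.3847°
y = sin Δλ · cos φ₂ = -0.009200
x = cos φ₁ sin φ₂ − sin φ₁ cos φ₂ cos Δλ = 0.003693
θ = atan2(y, x) = -68.1278° → 291.8722° (mod 360°)

291.9°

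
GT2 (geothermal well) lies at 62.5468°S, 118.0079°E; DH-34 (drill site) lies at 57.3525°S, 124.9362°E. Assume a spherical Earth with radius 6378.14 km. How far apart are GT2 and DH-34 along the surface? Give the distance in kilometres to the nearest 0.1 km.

694.5 km

Δφ = 5.1943°,  Δλ = 6.9283°
a = sin²(Δφ/2) + cos φ₁ cos φ₂ sin²(Δλ/2) = 0.002961
c = 2·arcsin(√a) = 0.108890 rad = 6.2390°
d = R·c = 6378.14 × 0.108890 = 694.5 km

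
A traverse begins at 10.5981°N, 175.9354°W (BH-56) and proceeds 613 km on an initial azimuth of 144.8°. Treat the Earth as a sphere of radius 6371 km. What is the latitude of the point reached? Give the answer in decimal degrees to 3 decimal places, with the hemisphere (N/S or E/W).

δ = d/R = 613/6371 = 0.096217 rad
φ₂ = arcsin(sin φ₁ cos δ + cos φ₁ sin δ cos θ)
   = arcsin(0.18392·0.99537 + 0.98294·0.09607·-0.81714) = 6.07931°
λ₂ = λ₁ + atan2(sin θ sin δ cos φ₁, cos δ − sin φ₁ sin φ₂) = -172.74292°

6.079°N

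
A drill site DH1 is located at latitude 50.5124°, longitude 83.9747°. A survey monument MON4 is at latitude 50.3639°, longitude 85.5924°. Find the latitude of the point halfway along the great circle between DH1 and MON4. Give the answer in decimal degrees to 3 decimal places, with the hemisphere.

Bx = cos φ₂ cos Δλ = 0.637655,  By = cos φ₂ sin Δλ = 0.018008
φₘ = atan2(sin φ₁ + sin φ₂, √((cos φ₁ + Bx)² + By²)) = 50.44095°
λₘ = λ₁ + atan2(By, cos φ₁ + Bx) = 84.78482°

50.441°N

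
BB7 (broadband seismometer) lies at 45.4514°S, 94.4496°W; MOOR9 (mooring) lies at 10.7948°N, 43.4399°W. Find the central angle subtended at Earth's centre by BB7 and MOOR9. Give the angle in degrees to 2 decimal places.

72.54°

Δφ = 56.2462°,  Δλ = 51.0097°
a = sin²(Δφ/2) + cos φ₁ cos φ₂ sin²(Δλ/2) = 0.349950
c = 2·arcsin(√a) = 1.266000 rad = 72.5364°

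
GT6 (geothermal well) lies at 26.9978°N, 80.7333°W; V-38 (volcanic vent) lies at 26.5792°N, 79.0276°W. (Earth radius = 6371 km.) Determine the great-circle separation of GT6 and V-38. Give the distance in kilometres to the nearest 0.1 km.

175.6 km

Δφ = -0.4186°,  Δλ = 1.7057°
a = sin²(Δφ/2) + cos φ₁ cos φ₂ sin²(Δλ/2) = 0.000190
c = 2·arcsin(√a) = 0.027561 rad = 1.5791°
d = R·c = 6371 × 0.027561 = 175.6 km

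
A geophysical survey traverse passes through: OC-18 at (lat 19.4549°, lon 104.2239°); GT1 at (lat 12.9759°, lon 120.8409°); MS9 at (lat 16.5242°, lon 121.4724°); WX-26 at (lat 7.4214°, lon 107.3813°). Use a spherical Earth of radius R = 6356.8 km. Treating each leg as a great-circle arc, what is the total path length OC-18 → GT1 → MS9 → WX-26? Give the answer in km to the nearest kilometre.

OC-18→GT1: c = 0.300323 rad, d = 1909.09 km
GT1→MS9: c = 0.062840 rad, d = 399.46 km
MS9→WX-26: c = 0.288048 rad, d = 1831.06 km
Total = 1909.09 + 399.46 + 1831.06 = 4139.61 km

4140 km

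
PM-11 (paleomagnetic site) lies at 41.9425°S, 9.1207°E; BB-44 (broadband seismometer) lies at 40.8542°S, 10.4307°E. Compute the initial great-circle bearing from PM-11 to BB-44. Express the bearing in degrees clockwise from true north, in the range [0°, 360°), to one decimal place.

Δλ = 1.3100°
y = sin Δλ · cos φ₂ = 0.017292
x = cos φ₁ sin φ₂ − sin φ₁ cos φ₂ cos Δλ = 0.018861
θ = atan2(y, x) = 42.5150° → 42.5150° (mod 360°)

42.5°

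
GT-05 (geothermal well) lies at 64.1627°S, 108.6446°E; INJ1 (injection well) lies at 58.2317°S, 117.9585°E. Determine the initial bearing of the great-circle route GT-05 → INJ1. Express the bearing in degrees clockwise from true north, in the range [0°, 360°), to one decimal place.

Δλ = 9.3139°
y = sin Δλ · cos φ₂ = 0.085208
x = cos φ₁ sin φ₂ − sin φ₁ cos φ₂ cos Δλ = 0.097084
θ = atan2(y, x) = 41.2727° → 41.2727° (mod 360°)

41.3°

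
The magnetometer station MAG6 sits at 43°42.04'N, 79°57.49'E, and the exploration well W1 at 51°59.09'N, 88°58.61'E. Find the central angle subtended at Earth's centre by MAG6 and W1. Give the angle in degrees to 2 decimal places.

10.24°

MAG6: φ = +43.70067°, λ = +79.95817°
W1: φ = +51.98483°, λ = +88.97683°
Δφ = 8.2842°,  Δλ = 9.0187°
a = sin²(Δφ/2) + cos φ₁ cos φ₂ sin²(Δλ/2) = 0.007969
c = 2·arcsin(√a) = 0.178781 rad = 10.2434°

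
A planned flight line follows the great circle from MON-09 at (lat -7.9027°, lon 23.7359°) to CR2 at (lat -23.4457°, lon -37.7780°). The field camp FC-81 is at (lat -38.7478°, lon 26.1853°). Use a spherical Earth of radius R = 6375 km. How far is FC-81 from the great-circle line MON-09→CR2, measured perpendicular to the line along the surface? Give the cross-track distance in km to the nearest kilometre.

3239 km

δ₁₃ = central angle MON-09→FC-81 = 0.539724 rad  (haversine)
θ₁₃ = bearing MON-09→FC-81 = 176.281°,  θ₁₂ = bearing MON-09→CR2 = 247.504°
dₓₜ = R·arcsin(sin δ₁₃ · sin(θ₁₃ − θ₁₂)) = 6375·arcsin(0.51390·sin(-71.223°)) = -3239.356 km
|dₓₜ| = 3239.356 km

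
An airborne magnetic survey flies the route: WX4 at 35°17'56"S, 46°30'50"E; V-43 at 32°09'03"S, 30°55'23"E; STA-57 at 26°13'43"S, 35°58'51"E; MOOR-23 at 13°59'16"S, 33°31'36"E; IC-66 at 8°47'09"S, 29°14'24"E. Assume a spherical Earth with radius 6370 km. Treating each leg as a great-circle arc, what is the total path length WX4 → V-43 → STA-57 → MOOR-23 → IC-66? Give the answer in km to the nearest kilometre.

4431 km

WX4: φ = -35.29889°, λ = +46.51389°
V-43: φ = -32.15083°, λ = +30.92306°
STA-57: φ = -26.22861°, λ = +35.98083°
MOOR-23: φ = -13.98778°, λ = +33.52667°
IC-66: φ = -8.78583°, λ = +29.24000°
WX4→V-43: c = 0.232618 rad, d = 1481.77 km
V-43→STA-57: c = 0.128886 rad, d = 821.00 km
STA-57→MOOR-23: c = 0.217376 rad, d = 1384.69 km
MOOR-23→IC-66: c = 0.116697 rad, d = 743.36 km
Total = 1481.77 + 821.00 + 1384.69 + 743.36 = 4430.82 km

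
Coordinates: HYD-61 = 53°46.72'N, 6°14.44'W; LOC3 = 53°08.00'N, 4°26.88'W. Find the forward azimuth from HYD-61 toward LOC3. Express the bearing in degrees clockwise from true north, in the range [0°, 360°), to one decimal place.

HYD-61: φ = +53.77867°, λ = -6.24067°
LOC3: φ = +53.13333°, λ = -4.44800°
Δλ = 1.7927°
y = sin Δλ · cos φ₂ = 0.018768
x = cos φ₁ sin φ₂ − sin φ₁ cos φ₂ cos Δλ = -0.011026
θ = atan2(y, x) = 120.4335° → 120.4335° (mod 360°)

120.4°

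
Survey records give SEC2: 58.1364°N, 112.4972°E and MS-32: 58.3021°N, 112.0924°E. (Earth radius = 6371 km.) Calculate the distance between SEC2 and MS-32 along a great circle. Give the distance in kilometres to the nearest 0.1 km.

Δφ = 0.1657°,  Δλ = -0.4048°
a = sin²(Δφ/2) + cos φ₁ cos φ₂ sin²(Δλ/2) = 0.000006
c = 2·arcsin(√a) = 0.004713 rad = 0.2700°
d = R·c = 6371 × 0.004713 = 30.0 km

30.0 km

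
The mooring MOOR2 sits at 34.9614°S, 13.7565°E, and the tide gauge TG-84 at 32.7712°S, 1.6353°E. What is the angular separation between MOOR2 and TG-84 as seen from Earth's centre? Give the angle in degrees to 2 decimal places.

Δφ = 2.1902°,  Δλ = -12.1212°
a = sin²(Δφ/2) + cos φ₁ cos φ₂ sin²(Δλ/2) = 0.008047
c = 2·arcsin(√a) = 0.179649 rad = 10.2931°

10.29°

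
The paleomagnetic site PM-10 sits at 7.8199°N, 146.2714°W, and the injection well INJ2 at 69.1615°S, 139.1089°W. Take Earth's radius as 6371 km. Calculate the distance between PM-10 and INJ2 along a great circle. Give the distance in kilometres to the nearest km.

Δφ = -76.9814°,  Δλ = 7.1625°
a = sin²(Δφ/2) + cos φ₁ cos φ₂ sin²(Δλ/2) = 0.388741
c = 2·arcsin(√a) = 1.346401 rad = 77.1431°
d = R·c = 6371 × 1.346401 = 8577.9 km

8578 km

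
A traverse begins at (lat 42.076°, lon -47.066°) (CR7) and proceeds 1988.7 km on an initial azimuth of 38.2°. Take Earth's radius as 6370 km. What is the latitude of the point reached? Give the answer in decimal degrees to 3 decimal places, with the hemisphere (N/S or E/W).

54.774°N

δ = d/R = 1988.7/6370 = 0.312198 rad
φ₂ = arcsin(sin φ₁ cos δ + cos φ₁ sin δ cos θ)
   = arcsin(0.67012·0.95166 + 0.74226·0.30715·0.78586) = 54.77431°
λ₂ = λ₁ + atan2(sin θ sin δ cos φ₁, cos δ − sin φ₁ sin φ₂) = -27.83919°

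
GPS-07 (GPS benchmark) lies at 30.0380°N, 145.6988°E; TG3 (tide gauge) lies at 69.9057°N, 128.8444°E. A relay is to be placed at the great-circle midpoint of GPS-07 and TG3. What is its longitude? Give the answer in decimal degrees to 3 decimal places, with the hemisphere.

Bx = cos φ₂ cos Δλ = 0.328808,  By = cos φ₂ sin Δλ = -0.099614
φₘ = atan2(sin φ₁ + sin φ₂, √((cos φ₁ + Bx)² + By²)) = 50.22037°
λₘ = λ₁ + atan2(By, cos φ₁ + Bx) = 140.93173°

140.932°E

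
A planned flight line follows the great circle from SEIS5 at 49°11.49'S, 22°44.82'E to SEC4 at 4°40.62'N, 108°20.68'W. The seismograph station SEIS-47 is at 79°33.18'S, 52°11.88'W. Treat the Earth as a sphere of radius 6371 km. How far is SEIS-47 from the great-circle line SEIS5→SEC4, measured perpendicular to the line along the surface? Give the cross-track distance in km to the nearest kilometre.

2861 km

SEIS5: φ = -49.19150°, λ = +22.74700°
SEC4: φ = +4.67700°, λ = -108.34467°
SEIS-47: φ = -79.55300°, λ = -52.19800°
δ₁₃ = central angle SEIS5→SEIS-47 = 0.683873 rad  (haversine)
θ₁₃ = bearing SEIS5→SEIS-47 = 196.090°,  θ₁₂ = bearing SEIS5→SEC4 = 239.496°
dₓₜ = R·arcsin(sin δ₁₃ · sin(θ₁₃ − θ₁₂)) = 6371·arcsin(0.63180·sin(-43.406°)) = -2861.153 km
|dₓₜ| = 2861.153 km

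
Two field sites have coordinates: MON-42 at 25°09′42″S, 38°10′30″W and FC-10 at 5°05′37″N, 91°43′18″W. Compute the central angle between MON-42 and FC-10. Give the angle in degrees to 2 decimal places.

60.14°

MON-42: φ = -25.16167°, λ = -38.17500°
FC-10: φ = +5.09361°, λ = -91.72167°
Δφ = 30.2553°,  Δλ = -53.5467°
a = sin²(Δφ/2) + cos φ₁ cos φ₂ sin²(Δλ/2) = 0.251042
c = 2·arcsin(√a) = 1.049602 rad = 60.1378°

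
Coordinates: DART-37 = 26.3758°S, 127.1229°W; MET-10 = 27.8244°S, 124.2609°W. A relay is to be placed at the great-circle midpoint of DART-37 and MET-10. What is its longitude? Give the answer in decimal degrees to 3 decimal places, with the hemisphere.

Bx = cos φ₂ cos Δλ = 0.883279,  By = cos φ₂ sin Δλ = 0.044158
φₘ = atan2(sin φ₁ + sin φ₂, √((cos φ₁ + Bx)² + By²)) = -27.10735°
λₘ = λ₁ + atan2(By, cos φ₁ + Bx) = -125.70116°

125.701°W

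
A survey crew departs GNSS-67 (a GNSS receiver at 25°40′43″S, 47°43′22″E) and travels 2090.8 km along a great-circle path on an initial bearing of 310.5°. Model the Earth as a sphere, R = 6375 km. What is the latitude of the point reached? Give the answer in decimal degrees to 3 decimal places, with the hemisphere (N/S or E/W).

GNSS-67: φ = -25.67861°, λ = +47.72278°
δ = d/R = 2090.8/6375 = 0.327969 rad
φ₂ = arcsin(sin φ₁ cos δ + cos φ₁ sin δ cos θ)
   = arcsin(-0.43332·0.94670 + 0.90124·0.32212·0.64945) = -12.80810°
λ₂ = λ₁ + atan2(sin θ sin δ cos φ₁, cos δ − sin φ₁ sin φ₂) = 33.17468°

12.808°S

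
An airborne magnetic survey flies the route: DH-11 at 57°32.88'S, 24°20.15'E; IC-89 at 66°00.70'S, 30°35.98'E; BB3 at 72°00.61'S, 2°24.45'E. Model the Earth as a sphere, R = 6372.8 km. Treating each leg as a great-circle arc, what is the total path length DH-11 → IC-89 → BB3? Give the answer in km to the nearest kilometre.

2285 km

DH-11: φ = -57.54800°, λ = +24.33583°
IC-89: φ = -66.01167°, λ = +30.59967°
BB3: φ = -72.01017°, λ = +2.40750°
DH-11→IC-89: c = 0.156319 rad, d = 996.19 km
IC-89→BB3: c = 0.202191 rad, d = 1288.52 km
Total = 996.19 + 1288.52 = 2284.71 km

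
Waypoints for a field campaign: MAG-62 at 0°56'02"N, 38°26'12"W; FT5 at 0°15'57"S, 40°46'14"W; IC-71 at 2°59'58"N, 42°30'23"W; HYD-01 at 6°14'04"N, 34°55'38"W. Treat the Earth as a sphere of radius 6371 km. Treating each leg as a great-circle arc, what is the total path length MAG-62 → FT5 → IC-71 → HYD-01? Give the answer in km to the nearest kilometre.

MAG-62: φ = +0.93389°, λ = -38.43667°
FT5: φ = -0.26583°, λ = -40.77056°
IC-71: φ = +2.99944°, λ = -42.50639°
HYD-01: φ = +6.23444°, λ = -34.92722°
MAG-62→FT5: c = 0.045799 rad, d = 291.79 km
FT5→IC-71: c = 0.064536 rad, d = 411.16 km
IC-71→HYD-01: c = 0.143416 rad, d = 913.70 km
Total = 291.79 + 411.16 + 913.70 = 1616.65 km

1617 km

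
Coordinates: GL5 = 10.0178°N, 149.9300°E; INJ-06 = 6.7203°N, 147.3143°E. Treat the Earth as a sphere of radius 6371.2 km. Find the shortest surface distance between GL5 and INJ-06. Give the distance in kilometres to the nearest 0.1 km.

466.1 km

Δφ = -3.2975°,  Δλ = -2.6157°
a = sin²(Δφ/2) + cos φ₁ cos φ₂ sin²(Δλ/2) = 0.001337
c = 2·arcsin(√a) = 0.073155 rad = 4.1915°
d = R·c = 6371.2 × 0.073155 = 466.1 km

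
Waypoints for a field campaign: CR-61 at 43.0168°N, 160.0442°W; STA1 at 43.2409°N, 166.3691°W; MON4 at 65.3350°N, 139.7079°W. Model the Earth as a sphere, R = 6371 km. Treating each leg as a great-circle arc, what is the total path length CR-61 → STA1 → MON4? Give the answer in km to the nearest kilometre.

CR-61→STA1: c = 0.080640 rad, d = 513.76 km
STA1→MON4: c = 0.464056 rad, d = 2956.50 km
Total = 513.76 + 2956.50 = 3470.26 km

3470 km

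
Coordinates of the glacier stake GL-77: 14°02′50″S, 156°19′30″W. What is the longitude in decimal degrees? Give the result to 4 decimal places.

156.3250°W

156° + 19′/60 + 30″/3600 = 156 + 0.31667 + 0.00833 = 156.3250°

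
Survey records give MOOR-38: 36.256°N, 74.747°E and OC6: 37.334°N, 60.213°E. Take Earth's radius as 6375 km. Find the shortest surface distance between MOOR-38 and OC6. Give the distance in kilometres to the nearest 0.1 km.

Δφ = 1.0780°,  Δλ = -14.5340°
a = sin²(Δφ/2) + cos φ₁ cos φ₂ sin²(Δλ/2) = 0.010348
c = 2·arcsin(√a) = 0.203798 rad = 11.6768°
d = R·c = 6375 × 0.203798 = 1299.2 km

1299.2 km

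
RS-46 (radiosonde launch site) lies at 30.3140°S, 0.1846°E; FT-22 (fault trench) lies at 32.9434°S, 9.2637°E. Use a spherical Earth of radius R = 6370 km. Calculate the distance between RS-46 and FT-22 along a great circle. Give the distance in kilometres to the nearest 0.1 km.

907.4 km

Δφ = -2.6294°,  Δλ = 9.0791°
a = sin²(Δφ/2) + cos φ₁ cos φ₂ sin²(Δλ/2) = 0.005065
c = 2·arcsin(√a) = 0.142453 rad = 8.1620°
d = R·c = 6370 × 0.142453 = 907.4 km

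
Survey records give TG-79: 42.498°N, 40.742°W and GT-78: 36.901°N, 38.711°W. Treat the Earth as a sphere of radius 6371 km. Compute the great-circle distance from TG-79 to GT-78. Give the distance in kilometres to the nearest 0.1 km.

646.1 km

Δφ = -5.5970°,  Δλ = 2.0310°
a = sin²(Δφ/2) + cos φ₁ cos φ₂ sin²(Δλ/2) = 0.002569
c = 2·arcsin(√a) = 0.101413 rad = 5.8105°
d = R·c = 6371 × 0.101413 = 646.1 km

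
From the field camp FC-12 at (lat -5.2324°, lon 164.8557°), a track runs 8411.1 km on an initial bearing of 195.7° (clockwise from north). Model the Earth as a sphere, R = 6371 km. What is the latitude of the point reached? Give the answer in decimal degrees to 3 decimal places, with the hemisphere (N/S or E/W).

72.055°S

δ = d/R = 8411.1/6371 = 1.320217 rad
φ₂ = arcsin(sin φ₁ cos δ + cos φ₁ sin δ cos θ)
   = arcsin(-0.09120·0.24797 + 0.99583·0.96877·-0.96269) = -72.05504°
λ₂ = λ₁ + atan2(sin θ sin δ cos φ₁, cos δ − sin φ₁ sin φ₂) = 106.55161°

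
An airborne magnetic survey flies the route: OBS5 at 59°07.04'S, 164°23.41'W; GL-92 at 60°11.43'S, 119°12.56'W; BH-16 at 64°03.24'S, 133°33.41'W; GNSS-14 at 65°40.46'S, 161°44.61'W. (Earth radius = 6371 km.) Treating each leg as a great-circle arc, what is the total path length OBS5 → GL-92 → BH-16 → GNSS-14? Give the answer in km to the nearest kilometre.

4681 km

OBS5: φ = -59.11733°, λ = -164.39017°
GL-92: φ = -60.19050°, λ = -119.20933°
BH-16: φ = -64.05400°, λ = -133.55683°
GNSS-14: φ = -65.67433°, λ = -161.74350°
OBS5→GL-92: c = 0.391024 rad, d = 2491.22 km
GL-92→BH-16: c = 0.134685 rad, d = 858.08 km
BH-16→GNSS-14: c = 0.209054 rad, d = 1331.88 km
Total = 2491.22 + 858.08 + 1331.88 = 4681.17 km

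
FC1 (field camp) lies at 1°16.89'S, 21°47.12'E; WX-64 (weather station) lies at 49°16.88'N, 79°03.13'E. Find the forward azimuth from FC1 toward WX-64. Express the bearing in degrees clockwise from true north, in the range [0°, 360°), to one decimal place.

FC1: φ = -1.28150°, λ = +21.78533°
WX-64: φ = +49.28133°, λ = +79.05217°
Δλ = 57.2668°
y = sin Δλ · cos φ₂ = 0.548752
x = cos φ₁ sin φ₂ − sin φ₁ cos φ₂ cos Δλ = 0.765621
θ = atan2(y, x) = 35.6307° → 35.6307° (mod 360°)

35.6°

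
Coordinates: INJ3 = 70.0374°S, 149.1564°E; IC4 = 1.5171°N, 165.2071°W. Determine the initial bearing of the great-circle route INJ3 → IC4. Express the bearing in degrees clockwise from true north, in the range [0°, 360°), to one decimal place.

Δλ = 45.6365°
y = sin Δλ · cos φ₂ = 0.714668
x = cos φ₁ sin φ₂ − sin φ₁ cos φ₂ cos Δλ = 0.666005
θ = atan2(y, x) = 47.0186° → 47.0186° (mod 360°)

47.0°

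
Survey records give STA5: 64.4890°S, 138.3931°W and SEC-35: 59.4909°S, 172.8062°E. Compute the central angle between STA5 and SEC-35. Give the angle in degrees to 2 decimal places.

Δφ = 4.9981°,  Δλ = -48.8007°
a = sin²(Δφ/2) + cos φ₁ cos φ₂ sin²(Δλ/2) = 0.039216
c = 2·arcsin(√a) = 0.398694 rad = 22.8435°

22.84°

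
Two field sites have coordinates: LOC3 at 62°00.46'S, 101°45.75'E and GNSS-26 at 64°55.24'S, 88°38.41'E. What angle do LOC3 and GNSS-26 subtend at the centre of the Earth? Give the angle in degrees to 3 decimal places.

LOC3: φ = -62.00767°, λ = +101.76250°
GNSS-26: φ = -64.92067°, λ = +88.64017°
Δφ = -2.9130°,  Δλ = -13.1223°
a = sin²(Δφ/2) + cos φ₁ cos φ₂ sin²(Δλ/2) = 0.003244
c = 2·arcsin(√a) = 0.113966 rad = 6.5298°

6.530°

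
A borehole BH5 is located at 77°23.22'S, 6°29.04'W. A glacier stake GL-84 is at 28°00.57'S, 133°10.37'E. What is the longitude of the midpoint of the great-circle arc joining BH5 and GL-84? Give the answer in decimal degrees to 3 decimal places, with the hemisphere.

122.011°E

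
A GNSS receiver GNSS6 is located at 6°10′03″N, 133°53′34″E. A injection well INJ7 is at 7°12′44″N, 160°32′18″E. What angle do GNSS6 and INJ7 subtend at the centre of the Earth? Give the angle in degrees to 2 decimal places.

26.48°

GNSS6: φ = +6.16750°, λ = +133.89278°
INJ7: φ = +7.21222°, λ = +160.53833°
Δφ = 1.0447°,  Δλ = 26.6456°
a = sin²(Δφ/2) + cos φ₁ cos φ₂ sin²(Δλ/2) = 0.052459
c = 2·arcsin(√a) = 0.462182 rad = 26.4811°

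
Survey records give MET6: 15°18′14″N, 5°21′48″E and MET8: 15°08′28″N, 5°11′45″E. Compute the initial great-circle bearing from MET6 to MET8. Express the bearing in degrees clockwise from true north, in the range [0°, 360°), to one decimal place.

MET6: φ = +15.30389°, λ = +5.36333°
MET8: φ = +15.14111°, λ = +5.19583°
Δλ = -0.1675°
y = sin Δλ · cos φ₂ = -0.002822
x = cos φ₁ sin φ₂ − sin φ₁ cos φ₂ cos Δλ = -0.002840
θ = atan2(y, x) = -135.1819° → 224.8181° (mod 360°)

224.8°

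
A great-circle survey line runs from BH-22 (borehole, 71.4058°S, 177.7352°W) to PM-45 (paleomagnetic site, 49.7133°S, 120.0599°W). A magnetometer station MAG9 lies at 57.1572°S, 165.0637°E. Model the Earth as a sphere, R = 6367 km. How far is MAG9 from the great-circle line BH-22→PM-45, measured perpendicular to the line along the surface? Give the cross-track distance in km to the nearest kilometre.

1576 km

δ₁₃ = central angle BH-22→MAG9 = 0.278379 rad  (haversine)
θ₁₃ = bearing BH-22→MAG9 = 324.293°,  θ₁₂ = bearing BH-22→PM-45 = 81.212°
dₓₜ = R·arcsin(sin δ₁₃ · sin(θ₁₃ − θ₁₂)) = 6367·arcsin(0.27480·sin(243.081°)) = -1576.104 km
|dₓₜ| = 1576.104 km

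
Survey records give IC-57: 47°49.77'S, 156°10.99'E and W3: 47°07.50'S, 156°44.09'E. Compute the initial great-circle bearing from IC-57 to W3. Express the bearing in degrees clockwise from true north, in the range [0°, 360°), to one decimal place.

IC-57: φ = -47.82950°, λ = +156.18317°
W3: φ = -47.12500°, λ = +156.73483°
Δλ = 0.5517°
y = sin Δλ · cos φ₂ = 0.006551
x = cos φ₁ sin φ₂ − sin φ₁ cos φ₂ cos Δλ = 0.012272
θ = atan2(y, x) = 28.0940° → 28.0940° (mod 360°)

28.1°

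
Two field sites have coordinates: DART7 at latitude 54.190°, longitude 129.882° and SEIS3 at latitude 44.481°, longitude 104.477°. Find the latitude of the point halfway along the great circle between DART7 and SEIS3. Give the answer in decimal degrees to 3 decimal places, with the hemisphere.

Bx = cos φ₂ cos Δλ = 0.644488,  By = cos φ₂ sin Δλ = -0.306094
φₘ = atan2(sin φ₁ + sin φ₂, √((cos φ₁ + Bx)² + By²)) = 50.02889°
λₘ = λ₁ + atan2(By, cos φ₁ + Bx) = 115.90290°

50.029°N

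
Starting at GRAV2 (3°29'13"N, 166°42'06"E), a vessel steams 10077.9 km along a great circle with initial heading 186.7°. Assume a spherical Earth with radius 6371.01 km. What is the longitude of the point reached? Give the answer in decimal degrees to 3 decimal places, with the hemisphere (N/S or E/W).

99.644°E

GRAV2: φ = +3.48694°, λ = +166.70167°
δ = d/R = 10077.9/6371.01 = 1.581837 rad
φ₂ = arcsin(sin φ₁ cos δ + cos φ₁ sin δ cos θ)
   = arcsin(0.06082·-0.01104 + 0.99815·0.99994·-0.99317) = -82.72195°
λ₂ = λ₁ + atan2(sin θ sin δ cos φ₁, cos δ − sin φ₁ sin φ₂) = 99.64387°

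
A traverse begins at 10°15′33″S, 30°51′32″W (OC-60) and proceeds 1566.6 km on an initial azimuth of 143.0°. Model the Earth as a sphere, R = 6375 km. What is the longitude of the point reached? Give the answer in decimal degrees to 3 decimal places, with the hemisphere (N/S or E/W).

21.815°W

OC-60: φ = -10.25917°, λ = -30.85889°
δ = d/R = 1566.6/6375 = 0.245741 rad
φ₂ = arcsin(sin φ₁ cos δ + cos φ₁ sin δ cos θ)
   = arcsin(-0.17810·0.96996 + 0.98401·0.24328·-0.79864) = -21.34190°
λ₂ = λ₁ + atan2(sin θ sin δ cos φ₁, cos δ − sin φ₁ sin φ₂) = -21.81531°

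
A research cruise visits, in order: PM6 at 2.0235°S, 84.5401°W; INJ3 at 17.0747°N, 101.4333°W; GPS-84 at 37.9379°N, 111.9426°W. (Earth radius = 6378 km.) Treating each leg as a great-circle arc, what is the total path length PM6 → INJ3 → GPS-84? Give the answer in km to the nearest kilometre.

PM6→INJ3: c = 0.442381 rad, d = 2821.50 km
INJ3→GPS-84: c = 0.398132 rad, d = 2539.29 km
Total = 2821.50 + 2539.29 = 5360.79 km

5361 km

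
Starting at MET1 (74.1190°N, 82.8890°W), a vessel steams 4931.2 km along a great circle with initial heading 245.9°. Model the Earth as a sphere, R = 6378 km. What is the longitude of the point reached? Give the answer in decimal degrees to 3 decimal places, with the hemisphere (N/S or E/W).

δ = d/R = 4931.2/6378 = 0.773158 rad
φ₂ = arcsin(sin φ₁ cos δ + cos φ₁ sin δ cos θ)
   = arcsin(0.96183·0.71571 + 0.27364·0.69840·-0.40833) = 37.61523°
λ₂ = λ₁ + atan2(sin θ sin δ cos φ₁, cos δ − sin φ₁ sin φ₂) = -136.48215°

136.482°W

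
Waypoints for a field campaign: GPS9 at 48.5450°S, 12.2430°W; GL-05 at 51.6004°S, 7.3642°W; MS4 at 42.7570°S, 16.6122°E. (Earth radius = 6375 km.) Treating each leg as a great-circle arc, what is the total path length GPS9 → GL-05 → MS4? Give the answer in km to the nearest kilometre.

2536 km

GPS9→GL-05: c = 0.076326 rad, d = 486.58 km
GL-05→MS4: c = 0.321509 rad, d = 2049.62 km
Total = 486.58 + 2049.62 = 2536.20 km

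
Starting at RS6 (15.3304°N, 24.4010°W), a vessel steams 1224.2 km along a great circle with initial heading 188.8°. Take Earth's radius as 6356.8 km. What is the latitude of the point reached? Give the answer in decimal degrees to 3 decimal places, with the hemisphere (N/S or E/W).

δ = d/R = 1224.2/6356.8 = 0.192581 rad
φ₂ = arcsin(sin φ₁ cos δ + cos φ₁ sin δ cos θ)
   = arcsin(0.26438·0.98151 + 0.96442·0.19139·-0.98823) = 4.42117°
λ₂ = λ₁ + atan2(sin θ sin δ cos φ₁, cos δ − sin φ₁ sin φ₂) = -26.08389°

4.421°N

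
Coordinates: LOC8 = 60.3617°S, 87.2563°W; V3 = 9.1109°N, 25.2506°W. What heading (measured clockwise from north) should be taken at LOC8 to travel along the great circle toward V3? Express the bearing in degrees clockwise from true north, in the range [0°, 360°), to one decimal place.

61.1°

Δλ = 62.0057°
y = sin Δλ · cos φ₂ = 0.871854
x = cos φ₁ sin φ₂ − sin φ₁ cos φ₂ cos Δλ = 0.481130
θ = atan2(y, x) = 61.1080° → 61.1080° (mod 360°)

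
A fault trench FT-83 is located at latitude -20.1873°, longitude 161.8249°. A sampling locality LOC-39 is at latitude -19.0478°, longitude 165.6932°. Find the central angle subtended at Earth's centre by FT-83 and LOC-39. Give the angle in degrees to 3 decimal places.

3.818°

Δφ = 1.1395°,  Δλ = 3.8683°
a = sin²(Δφ/2) + cos φ₁ cos φ₂ sin²(Δλ/2) = 0.001109
c = 2·arcsin(√a) = 0.066630 rad = 3.8176°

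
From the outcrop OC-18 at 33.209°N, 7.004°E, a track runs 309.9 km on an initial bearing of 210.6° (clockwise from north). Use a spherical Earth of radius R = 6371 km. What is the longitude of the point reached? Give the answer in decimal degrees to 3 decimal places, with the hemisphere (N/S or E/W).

5.353°E

δ = d/R = 309.9/6371 = 0.048642 rad
φ₂ = arcsin(sin φ₁ cos δ + cos φ₁ sin δ cos θ)
   = arcsin(0.54769·0.99882 + 0.83668·0.04862·-0.86074) = 30.79916°
λ₂ = λ₁ + atan2(sin θ sin δ cos φ₁, cos δ − sin φ₁ sin φ₂) = 5.35279°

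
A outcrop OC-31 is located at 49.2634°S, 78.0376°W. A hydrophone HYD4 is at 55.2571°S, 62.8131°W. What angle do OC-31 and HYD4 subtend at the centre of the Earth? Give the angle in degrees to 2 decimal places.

Δφ = -5.9937°,  Δλ = 15.2245°
a = sin²(Δφ/2) + cos φ₁ cos φ₂ sin²(Δλ/2) = 0.009259
c = 2·arcsin(√a) = 0.192750 rad = 11.0438°

11.04°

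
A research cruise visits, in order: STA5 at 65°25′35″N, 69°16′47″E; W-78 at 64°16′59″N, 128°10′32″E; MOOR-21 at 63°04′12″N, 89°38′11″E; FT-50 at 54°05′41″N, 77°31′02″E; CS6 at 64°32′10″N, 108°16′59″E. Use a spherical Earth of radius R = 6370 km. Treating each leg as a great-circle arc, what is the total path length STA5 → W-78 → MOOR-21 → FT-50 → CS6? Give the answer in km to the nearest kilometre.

STA5: φ = +65.42639°, λ = +69.27972°
W-78: φ = +64.28306°, λ = +128.17556°
MOOR-21: φ = +63.07000°, λ = +89.63639°
FT-50: φ = +54.09472°, λ = +77.51722°
CS6: φ = +64.53611°, λ = +108.28306°
STA5→W-78: c = 0.421273 rad, d = 2683.51 km
W-78→MOOR-21: c = 0.294425 rad, d = 1875.49 km
MOOR-21→FT-50: c = 0.190887 rad, d = 1215.95 km
FT-50→CS6: c = 0.324042 rad, d = 2064.15 km
Total = 2683.51 + 1875.49 + 1215.95 + 2064.15 = 7839.10 km

7839 km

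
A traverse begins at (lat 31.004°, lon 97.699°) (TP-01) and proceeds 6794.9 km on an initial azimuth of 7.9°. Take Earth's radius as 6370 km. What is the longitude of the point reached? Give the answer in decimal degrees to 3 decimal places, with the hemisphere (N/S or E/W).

157.082°W

δ = d/R = 6794.9/6370 = 1.066703 rad
φ₂ = arcsin(sin φ₁ cos δ + cos φ₁ sin δ cos θ)
   = arcsin(0.51510·0.48301 + 0.85713·0.87561·0.99051) = 82.83529°
λ₂ = λ₁ + atan2(sin θ sin δ cos φ₁, cos δ − sin φ₁ sin φ₂) = -157.08237°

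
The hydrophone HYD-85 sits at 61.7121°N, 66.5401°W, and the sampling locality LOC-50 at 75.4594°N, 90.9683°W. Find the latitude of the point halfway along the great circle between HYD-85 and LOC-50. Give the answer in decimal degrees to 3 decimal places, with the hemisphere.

68.986°N

Bx = cos φ₂ cos Δλ = 0.228591,  By = cos φ₂ sin Δλ = -0.103829
φₘ = atan2(sin φ₁ + sin φ₂, √((cos φ₁ + Bx)² + By²)) = 68.98559°
λₘ = λ₁ + atan2(By, cos φ₁ + Bx) = -74.94759°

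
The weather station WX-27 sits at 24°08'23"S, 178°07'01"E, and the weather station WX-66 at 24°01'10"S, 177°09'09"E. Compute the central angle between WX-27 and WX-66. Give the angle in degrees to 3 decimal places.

0.889°

WX-27: φ = -24.13972°, λ = +178.11694°
WX-66: φ = -24.01944°, λ = +177.15250°
Δφ = 0.1203°,  Δλ = -0.9644°
a = sin²(Δφ/2) + cos φ₁ cos φ₂ sin²(Δλ/2) = 0.000060
c = 2·arcsin(√a) = 0.015511 rad = 0.8887°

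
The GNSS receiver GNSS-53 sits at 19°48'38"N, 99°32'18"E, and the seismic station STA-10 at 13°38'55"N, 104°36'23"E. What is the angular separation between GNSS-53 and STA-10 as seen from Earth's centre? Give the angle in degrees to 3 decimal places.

7.842°

GNSS-53: φ = +19.81056°, λ = +99.53833°
STA-10: φ = +13.64861°, λ = +104.60639°
Δφ = -6.1619°,  Δλ = 5.0681°
a = sin²(Δφ/2) + cos φ₁ cos φ₂ sin²(Δλ/2) = 0.004676
c = 2·arcsin(√a) = 0.136868 rad = 7.8420°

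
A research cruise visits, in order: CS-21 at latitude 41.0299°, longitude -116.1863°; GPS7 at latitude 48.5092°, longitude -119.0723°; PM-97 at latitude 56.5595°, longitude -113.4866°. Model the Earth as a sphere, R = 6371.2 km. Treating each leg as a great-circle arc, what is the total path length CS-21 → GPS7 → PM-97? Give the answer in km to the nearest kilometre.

CS-21→GPS7: c = 0.135321 rad, d = 862.16 km
GPS7→PM-97: c = 0.152384 rad, d = 970.87 km
Total = 862.16 + 970.87 = 1833.03 km

1833 km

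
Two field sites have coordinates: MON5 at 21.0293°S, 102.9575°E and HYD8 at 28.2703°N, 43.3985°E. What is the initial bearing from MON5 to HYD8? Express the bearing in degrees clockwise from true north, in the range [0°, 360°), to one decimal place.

Δλ = -59.5590°
y = sin Δλ · cos φ₂ = -0.759317
x = cos φ₁ sin φ₂ − sin φ₁ cos φ₂ cos Δλ = 0.602210
θ = atan2(y, x) = -51.5822° → 308.4178° (mod 360°)

308.4°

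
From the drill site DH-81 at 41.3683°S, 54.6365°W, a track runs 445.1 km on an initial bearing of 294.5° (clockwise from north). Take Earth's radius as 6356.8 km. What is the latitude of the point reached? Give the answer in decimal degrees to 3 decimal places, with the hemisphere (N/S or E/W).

39.606°S

δ = d/R = 445.1/6356.8 = 0.070020 rad
φ₂ = arcsin(sin φ₁ cos δ + cos φ₁ sin δ cos θ)
   = arcsin(-0.66090·0.99755 + 0.75048·0.06996·0.41469) = -39.60594°
λ₂ = λ₁ + atan2(sin θ sin δ cos φ₁, cos δ − sin φ₁ sin φ₂) = -59.37632°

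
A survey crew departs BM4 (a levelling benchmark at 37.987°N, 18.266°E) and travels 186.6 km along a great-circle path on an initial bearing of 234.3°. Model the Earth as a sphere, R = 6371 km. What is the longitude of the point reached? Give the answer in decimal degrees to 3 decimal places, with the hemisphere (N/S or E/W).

δ = d/R = 186.6/6371 = 0.029289 rad
φ₂ = arcsin(sin φ₁ cos δ + cos φ₁ sin δ cos θ)
   = arcsin(0.61548·0.99957 + 0.78815·0.02928·-0.58354) = 36.99534°
λ₂ = λ₁ + atan2(sin θ sin δ cos φ₁, cos δ − sin φ₁ sin φ₂) = 16.55970°

16.560°E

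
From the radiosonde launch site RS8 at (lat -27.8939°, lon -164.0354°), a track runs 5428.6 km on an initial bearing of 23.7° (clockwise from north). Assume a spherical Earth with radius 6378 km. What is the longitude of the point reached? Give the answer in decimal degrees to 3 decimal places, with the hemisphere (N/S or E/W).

δ = d/R = 5428.6/6378 = 0.851145 rad
φ₂ = arcsin(sin φ₁ cos δ + cos φ₁ sin δ cos θ)
   = arcsin(-0.46784·0.65912 + 0.88382·0.75204·0.91566) = 17.47223°
λ₂ = λ₁ + atan2(sin θ sin δ cos φ₁, cos δ − sin φ₁ sin φ₂) = -145.55986°

145.560°W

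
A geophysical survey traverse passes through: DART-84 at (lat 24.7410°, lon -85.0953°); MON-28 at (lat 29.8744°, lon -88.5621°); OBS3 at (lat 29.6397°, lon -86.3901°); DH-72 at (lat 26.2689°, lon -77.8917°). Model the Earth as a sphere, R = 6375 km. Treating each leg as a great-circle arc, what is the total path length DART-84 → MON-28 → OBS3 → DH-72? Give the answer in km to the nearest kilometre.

DART-84→MON-28: c = 0.104471 rad, d = 666.00 km
MON-28→OBS3: c = 0.033163 rad, d = 211.42 km
OBS3→DH-72: c = 0.143565 rad, d = 915.23 km
Total = 666.00 + 211.42 + 915.23 = 1792.64 km

1793 km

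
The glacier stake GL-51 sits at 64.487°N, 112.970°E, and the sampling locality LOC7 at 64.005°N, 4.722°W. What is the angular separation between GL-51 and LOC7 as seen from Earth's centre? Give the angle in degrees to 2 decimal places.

Δφ = -0.4820°,  Δλ = -117.6920°
a = sin²(Δφ/2) + cos φ₁ cos φ₂ sin²(Δλ/2) = 0.138272
c = 2·arcsin(√a) = 0.762002 rad = 43.6595°

43.66°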